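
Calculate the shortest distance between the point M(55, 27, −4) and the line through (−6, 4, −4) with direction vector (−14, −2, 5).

5√26

Direction vector d = (−14, −2, 5).
AP = (61, 23, 0); AP·d = -900, |AP|² = 4250, |d|² = 225.
distance² = |AP|² − (AP·d)²/|d|² = 4250 − 810000/225 = 650, so the distance is 5√26.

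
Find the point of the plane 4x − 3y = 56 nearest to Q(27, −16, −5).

(11, -4, -5)

n = (4, −3, 0), |n|² = 25, and n·Q − 56 = 100.
t = 100/25 = 4, so the foot is Q − t·n = (27, −16, −5) − 4·(4, −3, 0) = (11, −4, −5).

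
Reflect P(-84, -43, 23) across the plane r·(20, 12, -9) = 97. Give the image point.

With n = (20, 12, -9), the signed offset is (n·P − 97)/|n|² = -2500/625 = -4.
P' = P − 2t·n = (-84, -43, 23) − (-8)·(20, 12, -9) = (76, 53, -49).

(76, 53, -49)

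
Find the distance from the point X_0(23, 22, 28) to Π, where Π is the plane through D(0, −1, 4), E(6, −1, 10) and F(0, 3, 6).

7

DE = (6, 0, 6) and DF = (0, 4, 2), so a normal is n = DE × DF = (−24, −12, 24).
Then n·(23, 22, 28) − 108 = −252.
|n| = √(576 + 144 + 576) = 36, so the distance is |-252|/36 = 7.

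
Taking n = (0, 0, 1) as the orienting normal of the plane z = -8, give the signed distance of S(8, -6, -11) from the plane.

n·S − (-8) = -3.
|n| = 1, so the signed distance is -3/1 = -3.

-3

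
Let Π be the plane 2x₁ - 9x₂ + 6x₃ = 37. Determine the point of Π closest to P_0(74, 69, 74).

The perpendicular from P_0 has direction n = (2, -9, 6): r = (74, 69, 74) + t(2, -9, 6).
Substitute into the plane: n·(P_0 + tn) = 37 gives -29 + 121t = 37, so t = 6/11.
Foot = (74, 69, 74) + (6/11)·(2, -9, 6) = (826/11, 705/11, 850/11).

(826/11, 705/11, 850/11)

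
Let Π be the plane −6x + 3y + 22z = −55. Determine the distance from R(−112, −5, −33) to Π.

14/23

Normal vector n = (−6, 3, 22), and n·(−112, −5, −33) − (−55) = −14.
|n| = √(36 + 9 + 484) = 23, so the distance is |-14|/23 = 14/23.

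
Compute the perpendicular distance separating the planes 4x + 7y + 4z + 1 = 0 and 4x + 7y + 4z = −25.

With common normal n = (4, 7, 4) (|n| = 9), the distance is |(-1) − (-25)|/|n| = 24/9 = 8/3.

8/3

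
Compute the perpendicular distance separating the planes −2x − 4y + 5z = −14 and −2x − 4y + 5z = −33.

19/(3√5)

Both planes have normal n = (−2, −4, 5), |n| = 3√5. Any point on the first plane is at distance |(-33) − (-14)|/|n| = 19/(3√5) = 19√5/15 from the second.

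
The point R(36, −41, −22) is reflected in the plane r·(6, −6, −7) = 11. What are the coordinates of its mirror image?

(-24, 19, 48)

With n = (6, −6, −7), the signed offset is (n·R − 11)/|n|² = 605/121 = 5.
R' = R − 2t·n = (36, −41, −22) − 10·(6, −6, −7) = (−24, 19, 48).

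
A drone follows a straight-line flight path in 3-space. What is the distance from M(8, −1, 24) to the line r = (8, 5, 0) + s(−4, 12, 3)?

Direction vector d = (−4, 12, 3).
AP = (0, −6, 24); AP·d = 0, |AP|² = 612, |d|² = 169.
distance² = |AP|² − (AP·d)²/|d|² = 612 − 0/169 = 612, so the distance is 6√17.

6√17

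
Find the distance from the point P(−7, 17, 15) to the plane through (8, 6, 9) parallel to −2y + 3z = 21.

Parallel planes share the normal n = (0, −2, 3); since (8, 6, 9) lies on the plane, its equation is −2y + 3z = 15.
Then n·(−7, 17, 15) − 15 = −4.
|n| = √(0 + 4 + 9) = √13, so the distance is |-4|/√13 = 4/√13.

4√13/13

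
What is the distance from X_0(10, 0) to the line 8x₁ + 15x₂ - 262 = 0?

The normal to the line is n = (8, 15) with |n| = 17.
|n·X_0 − 262| = |80 − 262| = 182, so the distance is 182/17.

182/17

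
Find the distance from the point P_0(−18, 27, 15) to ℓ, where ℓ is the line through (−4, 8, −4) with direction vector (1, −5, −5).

Direction vector d = (1, −5, −5).
AP = (−14, 19, 19); AP·d = -204, |AP|² = 918, |d|² = 51.
distance² = |AP|² − (AP·d)²/|d|² = 918 − 41616/51 = 102, so the distance is √102.

√102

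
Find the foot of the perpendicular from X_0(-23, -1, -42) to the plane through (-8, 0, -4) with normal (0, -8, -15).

(-23, 15, -12)

The perpendicular from X_0 has direction n = (0, -8, -15): r = (-23, -1, -42) + t(0, -8, -15).
Substitute into the plane: n·(X_0 + tn) = 60 gives 638 + 289t = 60, so t = -2.
Foot = (-23, -1, -42) + (-2)·(0, -8, -15) = (-23, 15, -12).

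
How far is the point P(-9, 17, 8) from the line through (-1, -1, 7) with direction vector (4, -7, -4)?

Direction vector d = (4, -7, -4).
AP = (-8, 18, 1), and AP × d = (-65, -28, -16).
|AP × d|² = 5265 and |d|² = 81, so the distance is √(5265/81) = √65.

√65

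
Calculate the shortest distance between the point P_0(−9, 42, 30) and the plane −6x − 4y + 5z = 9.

27/√77

Normal vector n = (−6, −4, 5), and n·(−9, 42, 30) − 9 = 27.
|n| = √(36 + 16 + 25) = √77, so the distance is |27|/√77 = 27/√77.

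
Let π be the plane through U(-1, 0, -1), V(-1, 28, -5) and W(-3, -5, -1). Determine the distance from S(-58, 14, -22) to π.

UV = (0, 28, -4) and UW = (-2, -5, 0), so a normal is n = UV × UW = (-20, 8, 56).
Then n·(-58, 14, -22) - (-36) = 76.
|n| = √(400 + 64 + 3136) = 60, so the distance is |76|/60 = 19/15.

19/15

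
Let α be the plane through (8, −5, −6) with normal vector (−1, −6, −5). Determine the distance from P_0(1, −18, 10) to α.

The plane has equation n·(r − (8, −5, −6)) = 0, i.e. n·r = 52.
d = |(-1)·1 + (-6)·(-18) + (-5)·10 − 52| / √(1 + 36 + 25) = |5| / √62 = 5/√62.

5√62/62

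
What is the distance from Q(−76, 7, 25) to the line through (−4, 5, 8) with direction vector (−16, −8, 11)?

Direction vector d = (−16, −8, 11).
AP = (−72, 2, 17); AP·d = 1323, |AP|² = 5477, |d|² = 441.
distance² = |AP|² − (AP·d)²/|d|² = 5477 − 1750329/441 = 1508, so the distance is 2√377.

2√377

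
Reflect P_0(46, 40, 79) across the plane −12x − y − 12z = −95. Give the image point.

With n = (−12, −1, −12), the signed offset is (n·P_0 − (-95))/|n|² = -1445/289 = -5.
P_0' = P_0 − 2t·n = (46, 40, 79) − (-10)·(−12, −1, −12) = (−74, 30, −41).

(-74, 30, -41)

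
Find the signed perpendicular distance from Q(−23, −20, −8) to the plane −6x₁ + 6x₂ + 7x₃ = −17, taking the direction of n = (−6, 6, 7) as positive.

-21/11

n·Q − (-17) = -21.
|n| = 11, so the signed distance is -21/11.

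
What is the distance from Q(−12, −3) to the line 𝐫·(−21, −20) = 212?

d = |(-21)·(-12) + (-20)·(-3) − 212| / √(441 + 400) = |100|/29 = 100/29.

100/29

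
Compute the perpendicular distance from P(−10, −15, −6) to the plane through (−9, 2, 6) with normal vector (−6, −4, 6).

The plane has equation n·(r − (−9, 2, 6)) = 0, i.e. n·r = 82.
n = (−6, −4, 6); n·P − 82 = 2; |n| = 2√22; distance = 2/(2√22) = 1/√22.

1/√22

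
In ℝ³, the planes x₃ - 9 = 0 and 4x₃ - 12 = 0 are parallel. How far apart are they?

6

Divide the second equation by 4 to match normals: x₃ = 3.
Both planes have normal n = (0, 0, 1), |n| = 1. Any point on the first plane is at distance |3 − 9|/|n| = 6/1 = 6 from the second.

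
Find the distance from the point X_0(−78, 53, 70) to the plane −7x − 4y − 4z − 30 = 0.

8/3

d = |(-7)·(-78) + (-4)·53 + (-4)·70 − 30| / √(49 + 16 + 16) = |24| / 9 = 8/3.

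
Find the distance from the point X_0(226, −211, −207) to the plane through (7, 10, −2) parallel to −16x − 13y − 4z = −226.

9

Parallel planes share the normal n = (−16, −13, −4); since (7, 10, −2) lies on the plane, its equation is −16x − 13y − 4z = -234.
Then n·(226, −211, −207) − (−234) = 189.
|n| = √(256 + 169 + 16) = 21, so the distance is |189|/21 = 9.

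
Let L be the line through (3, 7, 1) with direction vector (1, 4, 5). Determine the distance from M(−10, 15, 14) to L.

3√26

Direction vector d = (1, 4, 5).
AP = (−13, 8, 13), and AP × d = (−12, 78, −60).
|AP × d|² = 9828 and |d|² = 42, so the distance is √(9828/42) = √234 = 3√26.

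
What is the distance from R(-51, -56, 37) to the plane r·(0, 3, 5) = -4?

n = (0, 3, 5); n·P − (-4) = 21; |n| = √34; distance = 21/√34 = 21√34/34.

21/√34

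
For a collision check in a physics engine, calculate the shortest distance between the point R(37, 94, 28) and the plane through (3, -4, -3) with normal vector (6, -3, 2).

The plane has equation n·(r − (3, -4, -3)) = 0, i.e. n·r = 24.
Then n·(37, 94, 28) - 24 = -28.
|n| = √(36 + 9 + 4) = 7, so the distance is |-28|/7 = 4.

4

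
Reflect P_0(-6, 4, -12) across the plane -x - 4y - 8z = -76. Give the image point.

(-2, 20, 20)

With n = (-1, -4, -8), the signed offset is (n·P_0 − (-76))/|n|² = 162/81 = 2.
P_0' = P_0 − 2t·n = (-6, 4, -12) − 4·(-1, -4, -8) = (-2, 20, 20).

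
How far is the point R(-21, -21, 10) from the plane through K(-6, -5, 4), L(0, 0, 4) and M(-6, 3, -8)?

3/√77

KL = (6, 5, 0) and KM = (0, 8, -12), so a normal is n = KL × KM = (-60, 72, 48).
n = (-60, 72, 48); n·P − 192 = 36; |n| = 12√77; distance = 36/(12√77) = 3/√77.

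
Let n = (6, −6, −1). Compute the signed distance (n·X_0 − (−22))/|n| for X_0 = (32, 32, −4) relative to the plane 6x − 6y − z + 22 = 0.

n·X_0 − (-22) = 26.
|n| = √73, so the signed distance is 26/√73.

26/√73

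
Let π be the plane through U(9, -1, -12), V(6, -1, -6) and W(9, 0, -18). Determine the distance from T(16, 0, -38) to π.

6√41/41

UV = (-3, 0, 6) and UW = (0, 1, -6), so a normal is n = UV × UW = (-6, -18, -3).
Then n·(16, 0, -38) - 0 = 18.
|n| = √(36 + 324 + 9) = 3√41, so the distance is |18|/(3√41) = 6√41/41.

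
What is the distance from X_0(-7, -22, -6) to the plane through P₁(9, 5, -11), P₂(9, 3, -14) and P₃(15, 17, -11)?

5/7

P₁P₂ = (0, -2, -3) and P₁P₃ = (6, 12, 0), so a normal is n = P₁P₂ × P₁P₃ = (36, -18, 12).
Then n·(-7, -22, -6) - 102 = -30.
|n| = √(1296 + 324 + 144) = 42, so the distance is |-30|/42 = 5/7.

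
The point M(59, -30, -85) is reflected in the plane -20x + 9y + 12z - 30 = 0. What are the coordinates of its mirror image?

(-101, 42, 11)

n = (-20, 9, 12), |n|² = 625, n·M − 30 = -2500, so t = -2500/625 = -4.
Foot F = M − (-4)·n = (-21, 6, -37); the reflection is 2F − M = (-101, 42, 11).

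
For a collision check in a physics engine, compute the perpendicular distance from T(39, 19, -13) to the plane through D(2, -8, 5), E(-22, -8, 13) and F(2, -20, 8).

1

DE = (-24, 0, 8) and DF = (0, -12, 3), so a normal is n = DE × DF = (96, 72, 288).
d = |96·39 + 72·19 + 288·(-13) − 1056| / √(9216 + 5184 + 82944) = |312| / 312 = 1.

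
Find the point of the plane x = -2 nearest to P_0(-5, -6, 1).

The perpendicular from P_0 has direction n = (1, 0, 0): r = (-5, -6, 1) + λ(1, 0, 0).
Substitute into the plane: n·(P_0 + λn) = -2 gives -5 + 1λ = -2, so λ = 3.
Foot = (-5, -6, 1) + 3·(1, 0, 0) = (-2, -6, 1).

(-2, -6, 1)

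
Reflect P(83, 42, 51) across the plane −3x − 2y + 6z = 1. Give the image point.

(557/7, 278/7, 405/7)

n = (−3, −2, 6), |n|² = 49, n·P − 1 = -28, so t = -28/49 = -4/7.
Foot F = P − (-4/7)·n = (569/7, 286/7, 381/7); the reflection is 2F − P = (557/7, 278/7, 405/7).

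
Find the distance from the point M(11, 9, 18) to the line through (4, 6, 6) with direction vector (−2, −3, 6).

3√17

Direction vector d = (−2, −3, 6).
AP = (7, 3, 12), and AP × d = (54, −66, −15).
|AP × d|² = 7497 and |d|² = 49, so the distance is √(7497/49) = √153 = 3√17.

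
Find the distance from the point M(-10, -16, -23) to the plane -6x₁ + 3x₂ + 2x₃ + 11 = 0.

23/7

Normal vector n = (-6, 3, 2), and n·(-10, -16, -23) - (-11) = -23.
|n| = √(36 + 9 + 4) = 7, so the distance is |-23|/7 = 23/7.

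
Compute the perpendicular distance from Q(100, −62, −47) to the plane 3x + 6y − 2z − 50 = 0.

4

d = |3·100 + 6·(-62) + (-2)·(-47) − 50| / √(9 + 36 + 4) = |-28| / 7 = 4.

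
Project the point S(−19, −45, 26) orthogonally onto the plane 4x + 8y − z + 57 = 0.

The perpendicular from S has direction n = (4, 8, −1): r = (−19, −45, 26) + t(4, 8, −1).
Substitute into the plane: n·(S + tn) = -57 gives -462 + 81t = -57, so t = 5.
Foot = (−19, −45, 26) + 5·(4, 8, −1) = (1, −5, 21).

(1, -5, 21)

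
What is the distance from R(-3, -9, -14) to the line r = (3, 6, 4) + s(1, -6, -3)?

Direction vector d = (1, -6, -3).
AP = (-6, -15, -18); AP·d = 138, |AP|² = 585, |d|² = 46.
distance² = |AP|² − (AP·d)²/|d|² = 585 − 19044/46 = 171, so the distance is 3√19.

3√19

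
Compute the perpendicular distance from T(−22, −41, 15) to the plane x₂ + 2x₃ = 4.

Normal vector n = (0, 1, 2), and n·(−22, −41, 15) − 4 = −15.
|n| = √(0 + 1 + 4) = √5, so the distance is |-15|/√5 = 3√5.

3√5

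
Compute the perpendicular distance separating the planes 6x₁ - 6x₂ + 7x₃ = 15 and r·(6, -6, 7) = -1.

With common normal n = (6, -6, 7) (|n| = 11), the distance is |15 − (-1)|/|n| = 16/11.

16/11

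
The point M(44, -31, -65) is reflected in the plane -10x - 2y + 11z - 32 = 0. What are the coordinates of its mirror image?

(-56, -51, 45)

n = (-10, -2, 11), |n|² = 225, n·M − 32 = -1125, so t = -1125/225 = -5.
Foot F = M − (-5)·n = (-6, -41, -10); the reflection is 2F − M = (-56, -51, 45).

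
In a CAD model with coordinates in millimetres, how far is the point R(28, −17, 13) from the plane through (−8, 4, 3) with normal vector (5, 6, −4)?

14/√77

The plane has equation n·(r − (−8, 4, 3)) = 0, i.e. n·r = -28.
d = |5·28 + 6·(-17) + (-4)·13 − (-28)| / √(25 + 36 + 16) = |14| / √77 = 14/√77.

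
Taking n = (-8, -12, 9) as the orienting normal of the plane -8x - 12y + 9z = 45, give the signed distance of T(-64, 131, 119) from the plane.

-2

n·T − 45 = -34.
|n| = 17, so the signed distance is -34/17 = -2.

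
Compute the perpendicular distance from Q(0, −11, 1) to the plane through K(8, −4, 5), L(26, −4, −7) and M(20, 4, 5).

KL = (18, 0, −12) and KM = (12, 8, 0), so a normal is n = KL × KM = (96, −144, 144).
n = (96, −144, 144); n·P − 2064 = -336; |n| = 48√22; distance = 336/(48√22) = 7√22/22.

7√22/22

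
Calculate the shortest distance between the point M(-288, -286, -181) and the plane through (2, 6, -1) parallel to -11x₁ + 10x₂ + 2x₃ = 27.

Parallel planes share the normal n = (-11, 10, 2); since (2, 6, -1) lies on the plane, its equation is -11x₁ + 10x₂ + 2x₃ = 36.
Then n·(-288, -286, -181) - 36 = -90.
|n| = √(121 + 100 + 4) = 15, so the distance is |-90|/15 = 6.

6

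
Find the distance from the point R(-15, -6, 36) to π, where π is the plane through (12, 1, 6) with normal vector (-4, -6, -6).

15/√22

The plane has equation n·(r − (12, 1, 6)) = 0, i.e. n·r = -90.
Then n·(-15, -6, 36) - (-90) = -30.
|n| = √(16 + 36 + 36) = 2√22, so the distance is |-30|/(2√22) = 15√22/22.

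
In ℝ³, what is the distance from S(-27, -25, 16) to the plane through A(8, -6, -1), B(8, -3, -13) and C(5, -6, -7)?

AB = (0, 3, -12) and AC = (-3, 0, -6), so a normal is n = AB × AC = (-18, 36, 9).
n = (-18, 36, 9); n·P − (-369) = 99; |n| = 9√21; distance = 99/(9√21) = 11/√21.

11/√21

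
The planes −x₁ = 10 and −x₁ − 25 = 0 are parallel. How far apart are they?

With common normal n = (−1, 0, 0) (|n| = 1), the distance is |10 − 25|/|n| = 15/1 = 15.

15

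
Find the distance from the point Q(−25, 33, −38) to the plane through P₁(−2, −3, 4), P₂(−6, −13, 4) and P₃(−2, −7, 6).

P₁P₂ = (−4, −10, 0) and P₁P₃ = (0, −4, 2), so a normal is n = P₁P₂ × P₁P₃ = (−20, 8, 16).
Then n·(−25, 33, −38) − 80 = 76.
|n| = √(400 + 64 + 256) = 12√5, so the distance is |76|/(12√5) = 19/(3√5).

19√5/15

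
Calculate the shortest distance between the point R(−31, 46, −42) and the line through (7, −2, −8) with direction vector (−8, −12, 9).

Direction vector d = (−8, −12, 9).
AP = (−38, 48, −34), and AP × d = (24, 614, 840).
|AP × d|² = 1083172 and |d|² = 289, so the distance is √(1083172/289) = √3748 = 2√937.

2√937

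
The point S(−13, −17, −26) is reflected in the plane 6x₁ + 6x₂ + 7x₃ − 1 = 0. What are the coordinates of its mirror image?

n = (6, 6, 7), |n|² = 121, n·S − 1 = -363, so t = -363/121 = -3.
Foot F = S − (-3)·n = (5, 1, −5); the reflection is 2F − S = (23, 19, 16).

(23, 19, 16)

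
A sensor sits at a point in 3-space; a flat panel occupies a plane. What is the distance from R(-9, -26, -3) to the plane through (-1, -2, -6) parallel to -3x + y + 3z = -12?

9/√19

Parallel planes share the normal n = (-3, 1, 3); since (-1, -2, -6) lies on the plane, its equation is -3x + y + 3z = -17.
Then n·(-9, -26, -3) - (-17) = 9.
|n| = √(9 + 1 + 9) = √19, so the distance is |9|/√19 = 9/√19.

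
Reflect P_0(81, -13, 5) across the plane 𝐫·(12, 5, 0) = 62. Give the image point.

With n = (12, 5, 0), the signed offset is (n·P_0 − 62)/|n|² = 845/169 = 5.
P_0' = P_0 − 2t·n = (81, -13, 5) − 10·(12, 5, 0) = (-39, -63, 5).

(-39, -63, 5)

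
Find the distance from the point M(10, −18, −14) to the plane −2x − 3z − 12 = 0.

d = |(-2)·10 + (-3)·(-14) − 12| / √(4 + 0 + 9) = |10| / √13 = 10/√13.

10/√13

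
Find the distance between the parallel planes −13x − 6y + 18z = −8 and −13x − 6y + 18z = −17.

With common normal n = (−13, −6, 18) (|n| = 23), the distance is |(-8) − (-17)|/|n| = 9/23.

9/23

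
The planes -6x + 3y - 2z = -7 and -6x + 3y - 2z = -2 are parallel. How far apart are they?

5/7

Both planes have normal n = (-6, 3, -2), |n| = 7. Any point on the first plane is at distance |(-2) − (-7)|/|n| = 5/7 from the second.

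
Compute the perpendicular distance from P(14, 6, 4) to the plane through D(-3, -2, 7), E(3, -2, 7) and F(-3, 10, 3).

DE = (6, 0, 0) and DF = (0, 12, -4), so a normal is n = DE × DF = (0, 24, 72).
Then n·(14, 6, 4) - 456 = -24.
|n| = √(0 + 576 + 5184) = 24√10, so the distance is |-24|/(24√10) = 1/√10.

√10/10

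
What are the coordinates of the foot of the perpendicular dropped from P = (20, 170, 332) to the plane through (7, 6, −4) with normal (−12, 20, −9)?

n = (−12, 20, −9), |n|² = 625, and n·P − 72 = 100.
t = 100/625 = 4/25, so the foot is P − t·n = (20, 170, 332) − (4/25)·(−12, 20, −9) = (548/25, 834/5, 8336/25).

(548/25, 834/5, 8336/25)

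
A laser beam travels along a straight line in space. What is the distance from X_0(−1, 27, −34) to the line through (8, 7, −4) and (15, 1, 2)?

A direction vector is d = (7, −6, 6).
AP = (−9, 20, −30); AP·d = -363, |AP|² = 1381, |d|² = 121.
distance² = |AP|² − (AP·d)²/|d|² = 1381 − 131769/121 = 292, so the distance is 2√73.

2√73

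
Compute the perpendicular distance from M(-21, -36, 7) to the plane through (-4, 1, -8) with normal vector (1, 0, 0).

17

The plane has equation n·(r − (-4, 1, -8)) = 0, i.e. n·r = -4.
Then n·(-21, -36, 7) - (-4) = -17.
|n| = √(1 + 0 + 0) = 1, so the distance is |-17|/1 = 17.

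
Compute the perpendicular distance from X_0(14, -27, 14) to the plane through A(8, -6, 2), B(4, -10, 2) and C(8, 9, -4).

2√33/11

AB = (-4, -4, 0) and AC = (0, 15, -6), so a normal is n = AB × AC = (24, -24, -60).
d = |24·14 + (-24)·(-27) + (-60)·14 − 216| / √(576 + 576 + 3600) = |-72| / (12√33) = 2√33/11.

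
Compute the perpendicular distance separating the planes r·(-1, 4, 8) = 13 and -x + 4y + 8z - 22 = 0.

Both planes have normal n = (-1, 4, 8), |n| = 9. Any point on the first plane is at distance |22 − 13|/|n| = 9/9 = 1 from the second.

1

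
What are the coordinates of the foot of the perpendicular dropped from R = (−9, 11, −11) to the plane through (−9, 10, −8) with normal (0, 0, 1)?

(-9, 11, -8)

n = (0, 0, 1), |n|² = 1, and n·R − (-8) = -3.
t = -3/1 = -3, so the foot is R − t·n = (−9, 11, −11) − (-3)·(0, 0, 1) = (−9, 11, −8).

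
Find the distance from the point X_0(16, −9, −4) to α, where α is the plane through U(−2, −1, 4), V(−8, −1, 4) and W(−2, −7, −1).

UV = (−6, 0, 0) and UW = (0, −6, −5), so a normal is n = UV × UW = (0, −30, 36).
Then n·(16, −9, −4) − 174 = −48.
|n| = √(0 + 900 + 1296) = 6√61, so the distance is |-48|/(6√61) = 8/√61.

8√61/61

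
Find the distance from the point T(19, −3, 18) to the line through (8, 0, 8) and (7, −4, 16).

A direction vector is d = (−1, −4, 8).
AP = (11, −3, 10), and AP × d = (16, −98, −47).
|AP × d|² = 12069 and |d|² = 81, so the distance is √(12069/81) = √149.

√149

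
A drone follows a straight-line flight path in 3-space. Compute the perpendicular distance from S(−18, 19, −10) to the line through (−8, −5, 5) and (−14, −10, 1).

√901

A direction vector is d = (−6, −5, −4).
AP = (−10, 24, −15); AP·d = 0, |AP|² = 901, |d|² = 77.
distance² = |AP|² − (AP·d)²/|d|² = 901 − 0/77 = 901, so the distance is √901.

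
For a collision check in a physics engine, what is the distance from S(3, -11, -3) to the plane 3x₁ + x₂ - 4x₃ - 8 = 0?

√26/13

Normal vector n = (3, 1, -4), and n·(3, -11, -3) - 8 = 2.
|n| = √(9 + 1 + 16) = √26, so the distance is |2|/√26 = 2/√26.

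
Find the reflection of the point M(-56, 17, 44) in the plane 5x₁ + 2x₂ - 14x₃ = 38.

(-16, 33, -68)

With n = (5, 2, -14), the signed offset is (n·M − 38)/|n|² = -900/225 = -4.
M' = M − 2t·n = (-56, 17, 44) − (-8)·(5, 2, -14) = (-16, 33, -68).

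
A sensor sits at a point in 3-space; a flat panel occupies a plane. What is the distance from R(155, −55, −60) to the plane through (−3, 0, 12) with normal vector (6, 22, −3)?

The plane has equation n·(r − (−3, 0, 12)) = 0, i.e. n·r = -54.
n = (6, 22, −3); n·P − (-54) = -46; |n| = 23; distance = 46/23 = 2.

2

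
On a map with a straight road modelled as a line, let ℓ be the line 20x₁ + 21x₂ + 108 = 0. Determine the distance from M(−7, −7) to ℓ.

179/29

d = |20·(-7) + 21·(-7) − (-108)| / √(400 + 441) = |-179|/29 = 179/29.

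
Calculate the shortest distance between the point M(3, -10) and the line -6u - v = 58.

66√37/37

d = |(-6)·3 + (-1)·(-10) − 58| / √(36 + 1) = |-66|/√37 = 66/√37.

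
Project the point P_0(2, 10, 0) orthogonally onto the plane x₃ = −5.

n = (0, 0, 1), |n|² = 1, and n·P_0 − (-5) = 5.
t = 5/1 = 5, so the foot is P_0 − t·n = (2, 10, 0) − 5·(0, 0, 1) = (2, 10, −5).

(2, 10, -5)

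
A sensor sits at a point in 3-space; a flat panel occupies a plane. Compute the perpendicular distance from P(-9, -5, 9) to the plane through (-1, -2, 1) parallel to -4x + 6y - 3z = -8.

Parallel planes share the normal n = (-4, 6, -3); since (-1, -2, 1) lies on the plane, its equation is -4x + 6y - 3z = -11.
d = |(-4)·(-9) + 6·(-5) + (-3)·9 − (-11)| / √(16 + 36 + 9) = |-10| / √61 = 10/√61.

10√61/61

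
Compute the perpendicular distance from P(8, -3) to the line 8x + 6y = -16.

31/5

The normal to the line is n = (8, 6) with |n| = 10.
|n·P − (-16)| = |46 − (-16)| = 62, so the distance is 62/10 = 31/5.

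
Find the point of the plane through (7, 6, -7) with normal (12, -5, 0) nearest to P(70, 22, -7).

n = (12, -5, 0), |n|² = 169, and n·P − 54 = 676.
t = 676/169 = 4, so the foot is P − t·n = (70, 22, -7) − 4·(12, -5, 0) = (22, 42, -7).

(22, 42, -7)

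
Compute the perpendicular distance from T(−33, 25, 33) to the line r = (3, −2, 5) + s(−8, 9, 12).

4√13

Direction vector d = (−8, 9, 12).
AP = (−36, 27, 28), and AP × d = (72, 208, −108).
|AP × d|² = 60112 and |d|² = 289, so the distance is √(60112/289) = √208 = 4√13.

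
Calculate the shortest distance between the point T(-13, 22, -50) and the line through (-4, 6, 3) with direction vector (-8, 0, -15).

Direction vector d = (-8, 0, -15).
AP = (-9, 16, -53); AP·d = 867, |AP|² = 3146, |d|² = 289.
distance² = |AP|² − (AP·d)²/|d|² = 3146 − 751689/289 = 545, so the distance is √545.

√545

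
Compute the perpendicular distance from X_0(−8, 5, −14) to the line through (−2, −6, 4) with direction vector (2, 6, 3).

√481

Direction vector d = (2, 6, 3).
AP = (−6, 11, −18), and AP × d = (141, −18, −58).
|AP × d|² = 23569 and |d|² = 49, so the distance is √(23569/49) = √481.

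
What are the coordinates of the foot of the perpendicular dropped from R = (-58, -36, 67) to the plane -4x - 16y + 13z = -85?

(-42, 28, 15)

n = (-4, -16, 13), |n|² = 441, and n·R − (-85) = 1764.
t = 1764/441 = 4, so the foot is R − t·n = (-58, -36, 67) − 4·(-4, -16, 13) = (-42, 28, 15).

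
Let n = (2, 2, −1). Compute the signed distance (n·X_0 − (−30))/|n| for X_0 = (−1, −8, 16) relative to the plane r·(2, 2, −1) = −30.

-4/3

n·X_0 − (-30) = -4.
|n| = 3, so the signed distance is -4/3.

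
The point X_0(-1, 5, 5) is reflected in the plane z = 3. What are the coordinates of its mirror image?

With n = (0, 0, 1), the signed offset is (n·X_0 − 3)/|n|² = 2/1 = 2.
X_0' = X_0 − 2t·n = (-1, 5, 5) − 4·(0, 0, 1) = (-1, 5, 1).

(-1, 5, 1)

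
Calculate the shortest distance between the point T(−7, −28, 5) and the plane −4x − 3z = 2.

Normal vector n = (−4, 0, −3), and n·(−7, −28, 5) − 2 = 11.
|n| = √(16 + 0 + 9) = 5, so the distance is |11|/5 = 11/5.

11/5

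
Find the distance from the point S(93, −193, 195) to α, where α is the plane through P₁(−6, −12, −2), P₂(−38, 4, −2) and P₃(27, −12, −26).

P₁P₂ = (−32, 16, 0) and P₁P₃ = (33, 0, −24), so a normal is n = P₁P₂ × P₁P₃ = (−384, −768, −528).
Then n·(93, −193, 195) − 12576 = −3024.
|n| = √(147456 + 589824 + 278784) = 1008, so the distance is |-3024|/1008 = 3.

3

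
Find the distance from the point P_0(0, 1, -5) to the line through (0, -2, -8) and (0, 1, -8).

A direction vector is d = (0, 3, 0).
AP = (0, 3, 3); AP·d = 9, |AP|² = 18, |d|² = 9.
distance² = |AP|² − (AP·d)²/|d|² = 18 − 81/9 = 9, so the distance is 3.

3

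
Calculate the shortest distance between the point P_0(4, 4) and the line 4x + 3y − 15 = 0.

The normal to the line is n = (4, 3) with |n| = 5.
|n·P_0 − 15| = |28 − 15| = 13, so the distance is 13/5.

13/5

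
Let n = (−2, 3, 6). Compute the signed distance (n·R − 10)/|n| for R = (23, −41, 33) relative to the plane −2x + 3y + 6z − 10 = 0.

19/7

n·R − 10 = 19.
|n| = 7, so the signed distance is 19/7.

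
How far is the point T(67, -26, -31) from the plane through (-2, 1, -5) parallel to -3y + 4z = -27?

Parallel planes share the normal n = (0, -3, 4); since (-2, 1, -5) lies on the plane, its equation is -3y + 4z = -23.
Then n·(67, -26, -31) - (-23) = -23.
|n| = √(0 + 9 + 16) = 5, so the distance is |-23|/5 = 23/5.

23/5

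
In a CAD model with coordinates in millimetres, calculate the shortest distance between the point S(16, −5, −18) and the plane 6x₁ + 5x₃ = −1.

7√61/61

Normal vector n = (6, 0, 5), and n·(16, −5, −18) − (−1) = 7.
|n| = √(36 + 0 + 25) = √61, so the distance is |7|/√61 = 7√61/61.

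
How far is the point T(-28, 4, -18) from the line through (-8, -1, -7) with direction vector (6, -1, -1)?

2√51

Direction vector d = (6, -1, -1).
AP = (-20, 5, -11), and AP × d = (-16, -86, -10).
|AP × d|² = 7752 and |d|² = 38, so the distance is √(7752/38) = √204 = 2√51.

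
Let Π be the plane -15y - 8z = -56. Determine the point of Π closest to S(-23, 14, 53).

(-23, -16, 37)

n = (0, -15, -8), |n|² = 289, and n·S − (-56) = -578.
t = -578/289 = -2, so the foot is S − t·n = (-23, 14, 53) − (-2)·(0, -15, -8) = (-23, -16, 37).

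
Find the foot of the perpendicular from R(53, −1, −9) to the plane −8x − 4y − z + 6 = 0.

The perpendicular from R has direction n = (−8, −4, −1): r = (53, −1, −9) + μ(−8, −4, −1).
Substitute into the plane: n·(R + μn) = -6 gives -411 + 81μ = -6, so μ = 5.
Foot = (53, −1, −9) + 5·(−8, −4, −1) = (13, −21, −14).

(13, -21, -14)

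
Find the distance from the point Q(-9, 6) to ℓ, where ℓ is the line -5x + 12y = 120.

3/13

The normal to the line is n = (-5, 12) with |n| = 13.
|n·Q − 120| = |117 − 120| = 3, so the distance is 3/13.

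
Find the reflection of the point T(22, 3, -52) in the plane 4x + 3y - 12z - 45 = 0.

(-10, -21, 44)

With n = (4, 3, -12), the signed offset is (n·T − 45)/|n|² = 676/169 = 4.
T' = T − 2t·n = (22, 3, -52) − 8·(4, 3, -12) = (-10, -21, 44).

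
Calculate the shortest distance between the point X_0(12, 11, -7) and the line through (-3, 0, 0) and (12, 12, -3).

A direction vector is d = (15, 12, -3).
AP = (15, 11, -7); AP·d = 378, |AP|² = 395, |d|² = 378.
distance² = |AP|² − (AP·d)²/|d|² = 395 − 142884/378 = 17, so the distance is √17.

√17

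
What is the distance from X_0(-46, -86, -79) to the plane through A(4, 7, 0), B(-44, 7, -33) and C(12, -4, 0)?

AB = (-48, 0, -33) and AC = (8, -11, 0), so a normal is n = AB × AC = (-363, -264, 528).
n = (-363, -264, 528); n·P − (-3300) = 990; |n| = 693; distance = 990/693 = 10/7.

10/7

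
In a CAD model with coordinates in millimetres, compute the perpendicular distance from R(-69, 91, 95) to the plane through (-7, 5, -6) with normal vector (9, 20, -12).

The plane has equation n·(r − (-7, 5, -6)) = 0, i.e. n·r = 109.
Then n·(-69, 91, 95) - 109 = -50.
|n| = √(81 + 400 + 144) = 25, so the distance is |-50|/25 = 2.

2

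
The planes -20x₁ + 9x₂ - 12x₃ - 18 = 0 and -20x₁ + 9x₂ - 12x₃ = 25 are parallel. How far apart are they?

7/25

Both planes have normal n = (-20, 9, -12), |n| = 25. Any point on the first plane is at distance |25 − 18|/|n| = 7/25 from the second.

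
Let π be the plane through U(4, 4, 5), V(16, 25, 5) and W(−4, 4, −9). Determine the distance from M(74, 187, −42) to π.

6

UV = (12, 21, 0) and UW = (−8, 0, −14), so a normal is n = UV × UW = (−294, 168, 168).
d = |(-294)·74 + 168·187 + 168·(-42) − 336| / √(86436 + 28224 + 28224) = |2268| / 378 = 6.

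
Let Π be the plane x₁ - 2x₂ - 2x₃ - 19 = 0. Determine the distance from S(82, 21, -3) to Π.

9

d = |1·82 + (-2)·21 + (-2)·(-3) − 19| / √(1 + 4 + 4) = |27| / 3 = 9.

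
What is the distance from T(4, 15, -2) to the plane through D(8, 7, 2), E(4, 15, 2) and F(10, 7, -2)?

2√6/3

DE = (-4, 8, 0) and DF = (2, 0, -4), so a normal is n = DE × DF = (-32, -16, -16).
n = (-32, -16, -16); n·P − (-400) = 64; |n| = 16√6; distance = 64/(16√6) = 2√6/3.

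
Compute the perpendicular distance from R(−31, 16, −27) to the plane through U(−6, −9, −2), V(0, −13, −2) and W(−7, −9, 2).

25√53/53

UV = (6, −4, 0) and UW = (−1, 0, 4), so a normal is n = UV × UW = (−16, −24, −4).
Then n·(−31, 16, −27) − 320 = −100.
|n| = √(256 + 576 + 16) = 4√53, so the distance is |-100|/(4√53) = 25/√53.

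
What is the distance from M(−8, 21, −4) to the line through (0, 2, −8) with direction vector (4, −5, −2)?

6

Direction vector d = (4, −5, −2).
AP = (−8, 19, 4), and AP × d = (−18, 0, −36).
|AP × d|² = 1620 and |d|² = 45, so the distance is √(1620/45) = √36 = 6.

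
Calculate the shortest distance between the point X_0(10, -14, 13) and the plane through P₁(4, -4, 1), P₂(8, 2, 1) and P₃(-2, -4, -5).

P₁P₂ = (4, 6, 0) and P₁P₃ = (-6, 0, -6), so a normal is n = P₁P₂ × P₁P₃ = (-36, 24, 36).
Then n·(10, -14, 13) - (-204) = -24.
|n| = √(1296 + 576 + 1296) = 12√22, so the distance is |-24|/(12√22) = 2/√22.

√22/11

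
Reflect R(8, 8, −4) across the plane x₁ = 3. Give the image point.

(-2, 8, -4)

With n = (1, 0, 0), the signed offset is (n·R − 3)/|n|² = 5/1 = 5.
R' = R − 2t·n = (8, 8, −4) − 10·(1, 0, 0) = (−2, 8, −4).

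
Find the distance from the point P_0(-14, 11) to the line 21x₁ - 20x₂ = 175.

d = |21·(-14) + (-20)·11 − 175| / √(441 + 400) = |-689|/29 = 689/29.

689/29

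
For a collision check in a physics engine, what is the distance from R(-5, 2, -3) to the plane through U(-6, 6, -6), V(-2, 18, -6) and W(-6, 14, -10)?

1/√14

UV = (4, 12, 0) and UW = (0, 8, -4), so a normal is n = UV × UW = (-48, 16, 32).
Then n·(-5, 2, -3) - 192 = -16.
|n| = √(2304 + 256 + 1024) = 16√14, so the distance is |-16|/(16√14) = 1/√14.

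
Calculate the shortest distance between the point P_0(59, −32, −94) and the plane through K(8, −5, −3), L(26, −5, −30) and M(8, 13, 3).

3

KL = (18, 0, −27) and KM = (0, 18, 6), so a normal is n = KL × KM = (486, −108, 324).
n = (486, −108, 324); n·P − 3456 = -1782; |n| = 594; distance = 1782/594 = 3.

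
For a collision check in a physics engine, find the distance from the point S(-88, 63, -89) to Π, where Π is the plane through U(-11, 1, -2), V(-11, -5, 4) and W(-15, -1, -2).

9

UV = (0, -6, 6) and UW = (-4, -2, 0), so a normal is n = UV × UW = (12, -24, -24).
d = |12·(-88) + (-24)·63 + (-24)·(-89) − (-108)| / √(144 + 576 + 576) = |-324| / 36 = 9.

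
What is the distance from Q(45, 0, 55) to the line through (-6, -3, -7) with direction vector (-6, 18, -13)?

3√482

Direction vector d = (-6, 18, -13).
AP = (51, 3, 62), and AP × d = (-1155, 291, 936).
|AP × d|² = 2294802 and |d|² = 529, so the distance is √(2294802/529) = √4338 = 3√482.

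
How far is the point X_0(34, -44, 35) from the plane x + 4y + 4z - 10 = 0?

12/√33

n = (1, 4, 4); n·P − 10 = -12; |n| = √33; distance = 12/√33 = 4√33/11.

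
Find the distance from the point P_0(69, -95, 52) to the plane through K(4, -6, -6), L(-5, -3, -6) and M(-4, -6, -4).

KL = (-9, 3, 0) and KM = (-8, 0, 2), so a normal is n = KL × KM = (6, 18, 24).
d = |6·69 + 18·(-95) + 24·52 − (-228)| / √(36 + 324 + 576) = |180| / (6√26) = 30/√26.

30/√26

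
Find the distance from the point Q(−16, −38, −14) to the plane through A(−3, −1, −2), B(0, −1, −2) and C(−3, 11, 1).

AB = (3, 0, 0) and AC = (0, 12, 3), so a normal is n = AB × AC = (0, −9, 36).
Then n·(−16, −38, −14) − (−63) = −99.
|n| = √(0 + 81 + 1296) = 9√17, so the distance is |-99|/(9√17) = 11/√17.

11√17/17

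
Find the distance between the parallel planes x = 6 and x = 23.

17

Both planes have normal n = (1, 0, 0), |n| = 1. Any point on the first plane is at distance |23 − 6|/|n| = 17/1 = 17 from the second.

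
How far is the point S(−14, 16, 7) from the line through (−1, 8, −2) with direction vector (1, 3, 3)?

Direction vector d = (1, 3, 3).
AP = (−13, 8, 9), and AP × d = (−3, 48, −47).
|AP × d|² = 4522 and |d|² = 19, so the distance is √(4522/19) = √238.

√238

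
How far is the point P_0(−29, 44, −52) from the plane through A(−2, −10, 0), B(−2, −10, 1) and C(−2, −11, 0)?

27

AB = (0, 0, 1) and AC = (0, −1, 0), so a normal is n = AB × AC = (1, 0, 0).
Then n·(−29, 44, −52) − (−2) = −27.
|n| = √(1 + 0 + 0) = 1, so the distance is |-27|/1 = 27.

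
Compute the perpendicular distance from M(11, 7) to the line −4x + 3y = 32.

11

The normal to the line is n = (−4, 3) with |n| = 5.
|n·M − 32| = |-23 − 32| = 55, so the distance is 55/5 = 11.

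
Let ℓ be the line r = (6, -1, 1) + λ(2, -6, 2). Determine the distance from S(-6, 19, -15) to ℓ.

Direction vector d = (2, -6, 2).
AP = (-12, 20, -16), and AP × d = (-56, -8, 32).
|AP × d|² = 4224 and |d|² = 44, so the distance is √(4224/44) = √96 = 4√6.

4√6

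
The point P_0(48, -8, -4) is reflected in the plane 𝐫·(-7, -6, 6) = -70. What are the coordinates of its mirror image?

(20, -32, 20)

With n = (-7, -6, 6), the signed offset is (n·P_0 − (-70))/|n|² = -242/121 = -2.
P_0' = P_0 − 2t·n = (48, -8, -4) − (-4)·(-7, -6, 6) = (20, -32, 20).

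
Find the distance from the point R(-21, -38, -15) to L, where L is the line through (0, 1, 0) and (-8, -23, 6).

3√74

A direction vector is d = (-8, -24, 6).
AP = (-21, -39, -15), and AP × d = (-594, 246, 192).
|AP × d|² = 450216 and |d|² = 676, so the distance is √(450216/676) = √666 = 3√74.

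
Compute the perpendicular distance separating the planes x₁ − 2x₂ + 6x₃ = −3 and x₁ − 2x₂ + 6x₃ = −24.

21/√41

With common normal n = (1, −2, 6) (|n| = √41), the distance is |(-3) − (-24)|/|n| = 21/√41.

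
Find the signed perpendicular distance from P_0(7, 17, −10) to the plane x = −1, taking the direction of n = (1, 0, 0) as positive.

8

n·P_0 − (-1) = 8.
|n| = 1, so the signed distance is 8/1 = 8.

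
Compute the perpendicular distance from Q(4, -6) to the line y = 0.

6

d = |0·4 + 1·(-6) − 0| / √(0 + 1) = |-6|/1 = 6.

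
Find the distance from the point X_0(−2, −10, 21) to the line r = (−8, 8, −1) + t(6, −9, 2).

6√10

Direction vector d = (6, −9, 2).
AP = (6, −18, 22); AP·d = 242, |AP|² = 844, |d|² = 121.
distance² = |AP|² − (AP·d)²/|d|² = 844 − 58564/121 = 360, so the distance is 6√10.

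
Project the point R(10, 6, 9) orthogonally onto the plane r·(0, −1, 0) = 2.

The perpendicular from R has direction n = (0, −1, 0): r = (10, 6, 9) + t(0, −1, 0).
Substitute into the plane: n·(R + tn) = 2 gives -6 + 1t = 2, so t = 8.
Foot = (10, 6, 9) + 8·(0, −1, 0) = (10, −2, 9).

(10, -2, 9)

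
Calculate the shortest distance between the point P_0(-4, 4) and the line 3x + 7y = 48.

32/√58

The normal to the line is n = (3, 7) with |n| = √58.
|n·P_0 − 48| = |16 − 48| = 32, so the distance is 32/√58.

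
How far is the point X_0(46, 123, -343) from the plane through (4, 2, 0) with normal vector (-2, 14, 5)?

The plane has equation n·(r − (4, 2, 0)) = 0, i.e. n·r = 20.
Then n·(46, 123, -343) - 20 = -105.
|n| = √(4 + 196 + 25) = 15, so the distance is |-105|/15 = 7.

7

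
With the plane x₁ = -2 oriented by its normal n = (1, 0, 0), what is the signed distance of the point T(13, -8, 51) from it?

n·T − (-2) = 15.
|n| = 1, so the signed distance is 15/1 = 15.

15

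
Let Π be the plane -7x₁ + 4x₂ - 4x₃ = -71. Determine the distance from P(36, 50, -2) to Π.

n = (-7, 4, -4); n·P − (-71) = 27; |n| = 9; distance = 27/9 = 3.

3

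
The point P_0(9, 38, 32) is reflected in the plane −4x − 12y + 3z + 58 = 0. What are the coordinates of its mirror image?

n = (−4, −12, 3), |n|² = 169, n·P_0 − (-58) = -338, so t = -338/169 = -2.
Foot F = P_0 − (-2)·n = (1, 14, 38); the reflection is 2F − P_0 = (−7, −10, 44).

(-7, -10, 44)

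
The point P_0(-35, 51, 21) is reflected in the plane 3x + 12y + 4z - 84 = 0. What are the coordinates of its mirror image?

(-53, -21, -3)

n = (3, 12, 4), |n|² = 169, n·P_0 − 84 = 507, so t = 507/169 = 3.
Foot F = P_0 − 3·n = (-44, 15, 9); the reflection is 2F − P_0 = (-53, -21, -3).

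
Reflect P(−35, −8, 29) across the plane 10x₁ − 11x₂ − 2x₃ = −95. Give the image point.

With n = (10, −11, −2), the signed offset is (n·P − (-95))/|n|² = -225/225 = -1.
P' = P − 2t·n = (−35, −8, 29) − (-2)·(10, −11, −2) = (−15, −30, 25).

(-15, -30, 25)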